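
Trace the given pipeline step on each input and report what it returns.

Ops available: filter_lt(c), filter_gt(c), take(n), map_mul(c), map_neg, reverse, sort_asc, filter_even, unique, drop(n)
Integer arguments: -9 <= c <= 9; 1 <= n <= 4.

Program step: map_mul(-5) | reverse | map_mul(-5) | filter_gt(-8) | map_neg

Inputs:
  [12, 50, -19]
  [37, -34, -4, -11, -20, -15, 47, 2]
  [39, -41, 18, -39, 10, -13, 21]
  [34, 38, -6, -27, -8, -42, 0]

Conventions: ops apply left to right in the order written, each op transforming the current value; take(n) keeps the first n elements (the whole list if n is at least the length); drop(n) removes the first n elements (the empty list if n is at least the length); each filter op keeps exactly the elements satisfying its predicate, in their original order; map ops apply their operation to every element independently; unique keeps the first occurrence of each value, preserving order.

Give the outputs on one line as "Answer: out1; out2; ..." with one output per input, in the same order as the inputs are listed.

[-1250, -300]; [-50, -1175, -925]; [-525, -250, -450, -975]; [0, -950, -850]

Execution, op by op:
  [12, 50, -19] -> [-60, -250, 95] -> [95, -250, -60] -> [-475, 1250, 300] -> [1250, 300] -> [-1250, -300]
  [37, -34, -4, -11, -20, -15, 47, 2] -> [-185, 170, 20, 55, 100, 75, -235, -10] -> [-10, -235, 75, 100, 55, 20, 170, -185] -> [50, 1175, -375, -500, -275, -100, -850, 925] -> [50, 1175, 925] -> [-50, -1175, -925]
  [39, -41, 18, -39, 10, -13, 21] -> [-195, 205, -90, 195, -50, 65, -105] -> [-105, 65, -50, 195, -90, 205, -195] -> [525, -325, 250, -975, 450, -1025, 975] -> [525, 250, 450, 975] -> [-525, -250, -450, -975]
  [34, 38, -6, -27, -8, -42, 0] -> [-170, -190, 30, 135, 40, 210, 0] -> [0, 210, 40, 135, 30, -190, -170] -> [0, -1050, -200, -675, -150, 950, 850] -> [0, 950, 850] -> [0, -950, -850]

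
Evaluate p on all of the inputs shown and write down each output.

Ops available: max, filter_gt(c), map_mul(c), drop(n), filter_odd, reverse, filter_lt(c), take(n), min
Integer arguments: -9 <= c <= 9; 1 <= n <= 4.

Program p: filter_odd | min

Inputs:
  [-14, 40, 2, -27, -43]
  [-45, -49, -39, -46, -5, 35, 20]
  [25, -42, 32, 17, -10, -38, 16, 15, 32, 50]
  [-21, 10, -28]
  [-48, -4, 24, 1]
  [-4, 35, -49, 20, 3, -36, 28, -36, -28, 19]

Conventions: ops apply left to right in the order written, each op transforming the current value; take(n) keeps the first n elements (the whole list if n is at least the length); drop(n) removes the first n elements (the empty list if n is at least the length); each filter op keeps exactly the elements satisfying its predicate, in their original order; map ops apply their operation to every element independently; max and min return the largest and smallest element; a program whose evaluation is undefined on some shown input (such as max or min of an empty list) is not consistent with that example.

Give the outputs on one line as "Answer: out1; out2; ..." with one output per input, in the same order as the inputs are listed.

-43; -49; 15; -21; 1; -49

Execution, op by op:
  [-14, 40, 2, -27, -43] -> [-27, -43] -> -43
  [-45, -49, -39, -46, -5, 35, 20] -> [-45, -49, -39, -5, 35] -> -49
  [25, -42, 32, 17, -10, -38, 16, 15, 32, 50] -> [25, 17, 15] -> 15
  [-21, 10, -28] -> [-21] -> -21
  [-48, -4, 24, 1] -> [1] -> 1
  [-4, 35, -49, 20, 3, -36, 28, -36, -28, 19] -> [35, -49, 3, 19] -> -49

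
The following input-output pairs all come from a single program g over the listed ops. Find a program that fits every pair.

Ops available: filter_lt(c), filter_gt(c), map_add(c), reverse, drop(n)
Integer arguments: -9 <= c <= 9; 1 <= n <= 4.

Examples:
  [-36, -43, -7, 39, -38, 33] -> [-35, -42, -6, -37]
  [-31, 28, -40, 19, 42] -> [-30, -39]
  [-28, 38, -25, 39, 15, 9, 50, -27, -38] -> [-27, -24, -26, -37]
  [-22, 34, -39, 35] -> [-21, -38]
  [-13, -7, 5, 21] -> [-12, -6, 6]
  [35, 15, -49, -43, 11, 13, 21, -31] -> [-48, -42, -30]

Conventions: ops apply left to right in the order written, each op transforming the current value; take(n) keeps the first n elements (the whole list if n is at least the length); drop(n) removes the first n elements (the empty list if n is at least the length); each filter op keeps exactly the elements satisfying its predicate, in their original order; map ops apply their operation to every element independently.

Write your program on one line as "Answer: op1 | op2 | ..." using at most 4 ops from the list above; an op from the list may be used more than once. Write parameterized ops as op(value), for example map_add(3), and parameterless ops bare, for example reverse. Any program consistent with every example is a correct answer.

map_add(1) | reverse | filter_lt(9) | reverse

Check, running the answer program on each example:
  [-36, -43, -7, 39, -38, 33] -> [-35, -42, -6, 40, -37, 34] -> [34, -37, 40, -6, -42, -35] -> [-37, -6, -42, -35] -> [-35, -42, -6, -37]
  [-31, 28, -40, 19, 42] -> [-30, 29, -39, 20, 43] -> [43, 20, -39, 29, -30] -> [-39, -30] -> [-30, -39]
  [-28, 38, -25, 39, 15, 9, 50, -27, -38] -> [-27, 39, -24, 40, 16, 10, 51, -26, -37] -> [-37, -26, 51, 10, 16, 40, -24, 39, -27] -> [-37, -26, -24, -27] -> [-27, -24, -26, -37]
  [-22, 34, -39, 35] -> [-21, 35, -38, 36] -> [36, -38, 35, -21] -> [-38, -21] -> [-21, -38]
  [-13, -7, 5, 21] -> [-12, -6, 6, 22] -> [22, 6, -6, -12] -> [6, -6, -12] -> [-12, -6, 6]
  [35, 15, -49, -43, 11, 13, 21, -31] -> [36, 16, -48, -42, 12, 14, 22, -30] -> [-30, 22, 14, 12, -42, -48, 16, 36] -> [-30, -42, -48] -> [-48, -42, -30]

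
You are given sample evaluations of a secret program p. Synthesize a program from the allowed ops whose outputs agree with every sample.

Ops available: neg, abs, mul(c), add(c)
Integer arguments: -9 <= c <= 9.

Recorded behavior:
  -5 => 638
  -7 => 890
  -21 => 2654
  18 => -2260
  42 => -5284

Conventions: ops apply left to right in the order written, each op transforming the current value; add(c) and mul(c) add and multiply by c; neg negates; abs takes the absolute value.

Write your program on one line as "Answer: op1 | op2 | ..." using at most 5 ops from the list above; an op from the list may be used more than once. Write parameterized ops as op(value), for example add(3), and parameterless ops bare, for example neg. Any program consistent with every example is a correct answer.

neg | mul(-6) | mul(-3) | mul(7) | add(8)

Check, running the answer program on each example:
  -5 -> 5 -> -30 -> 90 -> 630 -> 638
  -7 -> 7 -> -42 -> 126 -> 882 -> 890
  -21 -> 21 -> -126 -> 378 -> 2646 -> 2654
  18 -> -18 -> 108 -> -324 -> -2268 -> -2260
  42 -> -42 -> 252 -> -756 -> -5292 -> -5284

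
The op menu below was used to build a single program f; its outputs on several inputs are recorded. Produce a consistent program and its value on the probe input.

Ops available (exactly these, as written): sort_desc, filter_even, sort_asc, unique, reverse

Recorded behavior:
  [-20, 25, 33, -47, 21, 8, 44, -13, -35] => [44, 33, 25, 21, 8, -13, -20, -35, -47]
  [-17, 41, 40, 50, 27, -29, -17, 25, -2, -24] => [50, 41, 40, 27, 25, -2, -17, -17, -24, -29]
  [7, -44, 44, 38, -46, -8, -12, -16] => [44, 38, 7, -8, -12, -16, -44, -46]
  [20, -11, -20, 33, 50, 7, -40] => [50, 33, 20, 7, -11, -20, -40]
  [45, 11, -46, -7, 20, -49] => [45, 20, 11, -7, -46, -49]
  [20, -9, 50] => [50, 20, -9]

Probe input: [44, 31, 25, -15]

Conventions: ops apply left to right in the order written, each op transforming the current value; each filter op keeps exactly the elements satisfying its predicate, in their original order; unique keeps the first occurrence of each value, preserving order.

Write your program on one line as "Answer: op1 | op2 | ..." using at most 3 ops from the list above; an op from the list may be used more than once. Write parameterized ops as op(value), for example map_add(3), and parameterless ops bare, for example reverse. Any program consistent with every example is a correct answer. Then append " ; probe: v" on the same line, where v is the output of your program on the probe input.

sort_asc | reverse ; probe: [44, 31, 25, -15]

Check, running the answer program on each example:
  [-20, 25, 33, -47, 21, 8, 44, -13, -35] -> [-47, -35, -20, -13, 8, 21, 25, 33, 44] -> [44, 33, 25, 21, 8, -13, -20, -35, -47]
  [-17, 41, 40, 50, 27, -29, -17, 25, -2, -24] -> [-29, -24, -17, -17, -2, 25, 27, 40, 41, 50] -> [50, 41, 40, 27, 25, -2, -17, -17, -24, -29]
  [7, -44, 44, 38, -46, -8, -12, -16] -> [-46, -44, -16, -12, -8, 7, 38, 44] -> [44, 38, 7, -8, -12, -16, -44, -46]
  [20, -11, -20, 33, 50, 7, -40] -> [-40, -20, -11, 7, 20, 33, 50] -> [50, 33, 20, 7, -11, -20, -40]
  [45, 11, -46, -7, 20, -49] -> [-49, -46, -7, 11, 20, 45] -> [45, 20, 11, -7, -46, -49]
  [20, -9, 50] -> [-9, 20, 50] -> [50, 20, -9]
  probe: [44, 31, 25, -15] -> [-15, 25, 31, 44] -> [44, 31, 25, -15]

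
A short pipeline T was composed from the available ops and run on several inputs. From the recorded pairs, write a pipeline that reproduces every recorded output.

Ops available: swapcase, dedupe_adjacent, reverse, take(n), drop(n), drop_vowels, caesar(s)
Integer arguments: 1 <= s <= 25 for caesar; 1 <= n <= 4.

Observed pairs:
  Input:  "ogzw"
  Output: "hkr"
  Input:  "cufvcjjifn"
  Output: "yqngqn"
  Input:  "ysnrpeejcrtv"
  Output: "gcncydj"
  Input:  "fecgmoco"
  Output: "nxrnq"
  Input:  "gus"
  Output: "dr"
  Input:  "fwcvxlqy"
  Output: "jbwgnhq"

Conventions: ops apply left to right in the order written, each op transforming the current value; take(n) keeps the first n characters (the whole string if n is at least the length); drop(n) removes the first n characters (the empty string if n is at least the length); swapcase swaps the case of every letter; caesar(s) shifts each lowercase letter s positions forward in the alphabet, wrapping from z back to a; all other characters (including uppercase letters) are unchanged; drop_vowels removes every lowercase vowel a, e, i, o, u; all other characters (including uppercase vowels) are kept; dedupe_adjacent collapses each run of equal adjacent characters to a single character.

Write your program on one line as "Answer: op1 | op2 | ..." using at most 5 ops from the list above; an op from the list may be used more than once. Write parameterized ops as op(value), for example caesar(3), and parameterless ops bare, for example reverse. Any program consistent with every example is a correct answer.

dedupe_adjacent | drop_vowels | caesar(11) | reverse | drop_vowels

Check, running the answer program on each example:
  "ogzw" -> "ogzw" -> "gzw" -> "rkh" -> "hkr" -> "hkr"
  "cufvcjjifn" -> "cufvcjifn" -> "cfvcjfn" -> "nqgnuqy" -> "yqungqn" -> "yqngqn"
  "ysnrpeejcrtv" -> "ysnrpejcrtv" -> "ysnrpjcrtv" -> "jdycaunceg" -> "gecnuacydj" -> "gcncydj"
  "fecgmoco" -> "fecgmoco" -> "fcgmc" -> "qnrxn" -> "nxrnq" -> "nxrnq"
  "gus" -> "gus" -> "gs" -> "rd" -> "dr" -> "dr"
  "fwcvxlqy" -> "fwcvxlqy" -> "fwcvxlqy" -> "qhngiwbj" -> "jbwignhq" -> "jbwgnhq"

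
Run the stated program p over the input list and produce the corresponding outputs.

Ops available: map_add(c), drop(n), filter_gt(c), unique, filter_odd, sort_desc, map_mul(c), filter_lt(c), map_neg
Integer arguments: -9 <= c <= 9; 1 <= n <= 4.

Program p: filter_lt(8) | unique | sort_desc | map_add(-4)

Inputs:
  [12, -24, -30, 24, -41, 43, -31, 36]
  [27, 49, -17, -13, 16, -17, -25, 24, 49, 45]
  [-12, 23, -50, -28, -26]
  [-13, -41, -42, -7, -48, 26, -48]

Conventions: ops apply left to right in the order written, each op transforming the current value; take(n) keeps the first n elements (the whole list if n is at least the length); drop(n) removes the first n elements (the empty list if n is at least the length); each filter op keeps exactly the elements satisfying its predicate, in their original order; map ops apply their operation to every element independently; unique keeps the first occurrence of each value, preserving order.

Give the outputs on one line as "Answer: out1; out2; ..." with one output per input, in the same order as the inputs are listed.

[-28, -34, -35, -45]; [-17, -21, -29]; [-16, -30, -32, -54]; [-11, -17, -45, -46, -52]

Execution, op by op:
  [12, -24, -30, 24, -41, 43, -31, 36] -> [-24, -30, -41, -31] -> [-24, -30, -41, -31] -> [-24, -30, -31, -41] -> [-28, -34, -35, -45]
  [27, 49, -17, -13, 16, -17, -25, 24, 49, 45] -> [-17, -13, -17, -25] -> [-17, -13, -25] -> [-13, -17, -25] -> [-17, -21, -29]
  [-12, 23, -50, -28, -26] -> [-12, -50, -28, -26] -> [-12, -50, -28, -26] -> [-12, -26, -28, -50] -> [-16, -30, -32, -54]
  [-13, -41, -42, -7, -48, 26, -48] -> [-13, -41, -42, -7, -48, -48] -> [-13, -41, -42, -7, -48] -> [-7, -13, -41, -42, -48] -> [-11, -17, -45, -46, -52]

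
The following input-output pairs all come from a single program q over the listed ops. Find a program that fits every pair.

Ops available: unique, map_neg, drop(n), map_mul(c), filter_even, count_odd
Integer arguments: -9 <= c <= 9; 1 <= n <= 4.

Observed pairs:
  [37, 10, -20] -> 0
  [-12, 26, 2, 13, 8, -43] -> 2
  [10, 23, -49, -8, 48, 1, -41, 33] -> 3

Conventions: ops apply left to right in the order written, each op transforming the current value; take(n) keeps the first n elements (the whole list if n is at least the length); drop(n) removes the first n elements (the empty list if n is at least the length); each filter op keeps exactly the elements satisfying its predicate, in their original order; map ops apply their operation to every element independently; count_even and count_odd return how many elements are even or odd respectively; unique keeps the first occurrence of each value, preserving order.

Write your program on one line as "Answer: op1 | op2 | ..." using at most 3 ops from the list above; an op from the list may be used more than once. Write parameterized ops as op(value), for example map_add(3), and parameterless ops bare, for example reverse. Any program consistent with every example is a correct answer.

drop(3) | map_mul(-3) | count_odd

Check, running the answer program on each example:
  [37, 10, -20] -> [] -> [] -> 0
  [-12, 26, 2, 13, 8, -43] -> [13, 8, -43] -> [-39, -24, 129] -> 2
  [10, 23, -49, -8, 48, 1, -41, 33] -> [-8, 48, 1, -41, 33] -> [24, -144, -3, 123, -99] -> 3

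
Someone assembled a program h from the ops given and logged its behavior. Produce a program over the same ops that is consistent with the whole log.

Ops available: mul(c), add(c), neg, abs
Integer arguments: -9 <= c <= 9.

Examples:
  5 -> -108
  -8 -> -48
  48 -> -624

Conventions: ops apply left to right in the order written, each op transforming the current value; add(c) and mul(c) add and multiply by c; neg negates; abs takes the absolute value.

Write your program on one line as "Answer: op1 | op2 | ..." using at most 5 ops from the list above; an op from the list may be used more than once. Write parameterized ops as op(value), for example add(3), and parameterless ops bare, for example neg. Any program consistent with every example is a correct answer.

add(4) | neg | mul(-2) | abs | mul(-6)

Check, running the answer program on each example:
  5 -> 9 -> -9 -> 18 -> 18 -> -108
  -8 -> -4 -> 4 -> -8 -> 8 -> -48
  48 -> 52 -> -52 -> 104 -> 104 -> -624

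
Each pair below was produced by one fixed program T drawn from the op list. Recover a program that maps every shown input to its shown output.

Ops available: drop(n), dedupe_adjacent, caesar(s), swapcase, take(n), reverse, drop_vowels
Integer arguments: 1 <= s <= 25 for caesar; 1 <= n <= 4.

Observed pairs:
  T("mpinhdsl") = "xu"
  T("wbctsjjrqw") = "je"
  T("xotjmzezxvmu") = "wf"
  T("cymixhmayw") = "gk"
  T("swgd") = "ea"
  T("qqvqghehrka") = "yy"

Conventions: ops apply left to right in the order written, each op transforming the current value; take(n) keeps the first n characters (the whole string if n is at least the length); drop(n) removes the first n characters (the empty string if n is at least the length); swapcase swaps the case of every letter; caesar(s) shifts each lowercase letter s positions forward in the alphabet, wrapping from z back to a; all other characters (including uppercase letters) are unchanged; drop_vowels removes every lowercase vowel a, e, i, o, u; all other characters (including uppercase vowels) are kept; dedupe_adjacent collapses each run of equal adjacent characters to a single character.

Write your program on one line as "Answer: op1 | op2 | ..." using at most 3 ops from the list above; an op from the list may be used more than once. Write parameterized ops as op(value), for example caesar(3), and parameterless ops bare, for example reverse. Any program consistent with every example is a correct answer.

take(2) | reverse | caesar(8)

Check, running the answer program on each example:
  "mpinhdsl" -> "mp" -> "pm" -> "xu"
  "wbctsjjrqw" -> "wb" -> "bw" -> "je"
  "xotjmzezxvmu" -> "xo" -> "ox" -> "wf"
  "cymixhmayw" -> "cy" -> "yc" -> "gk"
  "swgd" -> "sw" -> "ws" -> "ea"
  "qqvqghehrka" -> "qq" -> "qq" -> "yy"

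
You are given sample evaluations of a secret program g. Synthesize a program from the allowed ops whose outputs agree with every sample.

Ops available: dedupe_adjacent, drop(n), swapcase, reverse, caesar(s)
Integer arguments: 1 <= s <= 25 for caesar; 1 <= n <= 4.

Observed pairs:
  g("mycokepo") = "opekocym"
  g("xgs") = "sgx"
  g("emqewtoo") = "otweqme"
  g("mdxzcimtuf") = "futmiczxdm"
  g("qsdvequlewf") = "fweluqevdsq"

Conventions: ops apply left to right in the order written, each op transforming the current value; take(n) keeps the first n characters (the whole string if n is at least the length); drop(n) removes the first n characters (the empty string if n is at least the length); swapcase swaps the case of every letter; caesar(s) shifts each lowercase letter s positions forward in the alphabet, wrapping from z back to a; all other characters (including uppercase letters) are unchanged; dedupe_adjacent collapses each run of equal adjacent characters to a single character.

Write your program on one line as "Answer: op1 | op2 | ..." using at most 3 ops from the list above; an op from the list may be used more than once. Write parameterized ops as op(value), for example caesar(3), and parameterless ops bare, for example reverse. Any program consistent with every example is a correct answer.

reverse | dedupe_adjacent

Check, running the answer program on each example:
  "mycokepo" -> "opekocym" -> "opekocym"
  "xgs" -> "sgx" -> "sgx"
  "emqewtoo" -> "ootweqme" -> "otweqme"
  "mdxzcimtuf" -> "futmiczxdm" -> "futmiczxdm"
  "qsdvequlewf" -> "fweluqevdsq" -> "fweluqevdsq"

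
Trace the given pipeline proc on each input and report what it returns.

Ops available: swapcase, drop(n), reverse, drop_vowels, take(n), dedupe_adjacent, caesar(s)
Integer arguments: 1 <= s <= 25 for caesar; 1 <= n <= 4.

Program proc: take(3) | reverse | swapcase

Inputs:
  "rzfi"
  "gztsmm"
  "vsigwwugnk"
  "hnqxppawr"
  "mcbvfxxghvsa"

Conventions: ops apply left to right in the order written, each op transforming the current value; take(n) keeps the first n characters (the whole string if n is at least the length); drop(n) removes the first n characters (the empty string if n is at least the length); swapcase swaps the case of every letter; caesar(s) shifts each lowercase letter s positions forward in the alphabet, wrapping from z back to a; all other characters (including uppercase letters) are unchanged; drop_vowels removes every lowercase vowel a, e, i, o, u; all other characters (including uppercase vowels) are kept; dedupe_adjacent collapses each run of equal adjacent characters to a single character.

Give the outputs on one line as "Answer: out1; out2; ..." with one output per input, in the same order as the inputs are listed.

Execution, op by op:
  "rzfi" -> "rzf" -> "fzr" -> "FZR"
  "gztsmm" -> "gzt" -> "tzg" -> "TZG"
  "vsigwwugnk" -> "vsi" -> "isv" -> "ISV"
  "hnqxppawr" -> "hnq" -> "qnh" -> "QNH"
  "mcbvfxxghvsa" -> "mcb" -> "bcm" -> "BCM"

"FZR"; "TZG"; "ISV"; "QNH"; "BCM"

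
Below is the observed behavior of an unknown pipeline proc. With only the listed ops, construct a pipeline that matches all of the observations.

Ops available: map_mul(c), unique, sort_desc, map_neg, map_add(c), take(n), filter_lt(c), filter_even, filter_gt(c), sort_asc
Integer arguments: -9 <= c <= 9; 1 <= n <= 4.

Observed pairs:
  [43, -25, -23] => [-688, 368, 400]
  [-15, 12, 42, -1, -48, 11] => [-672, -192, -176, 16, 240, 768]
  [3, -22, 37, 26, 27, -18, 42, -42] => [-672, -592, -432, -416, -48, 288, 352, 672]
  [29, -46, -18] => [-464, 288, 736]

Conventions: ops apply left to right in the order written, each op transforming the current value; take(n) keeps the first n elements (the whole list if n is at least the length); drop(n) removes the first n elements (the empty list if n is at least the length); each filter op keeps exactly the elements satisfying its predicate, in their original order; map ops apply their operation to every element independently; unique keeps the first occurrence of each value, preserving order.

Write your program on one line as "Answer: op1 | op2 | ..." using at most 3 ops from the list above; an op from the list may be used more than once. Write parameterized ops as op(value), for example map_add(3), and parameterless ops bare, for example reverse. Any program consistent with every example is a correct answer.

map_mul(8) | map_mul(-2) | sort_asc

Check, running the answer program on each example:
  [43, -25, -23] -> [344, -200, -184] -> [-688, 400, 368] -> [-688, 368, 400]
  [-15, 12, 42, -1, -48, 11] -> [-120, 96, 336, -8, -384, 88] -> [240, -192, -672, 16, 768, -176] -> [-672, -192, -176, 16, 240, 768]
  [3, -22, 37, 26, 27, -18, 42, -42] -> [24, -176, 296, 208, 216, -144, 336, -336] -> [-48, 352, -592, -416, -432, 288, -672, 672] -> [-672, -592, -432, -416, -48, 288, 352, 672]
  [29, -46, -18] -> [232, -368, -144] -> [-464, 736, 288] -> [-464, 288, 736]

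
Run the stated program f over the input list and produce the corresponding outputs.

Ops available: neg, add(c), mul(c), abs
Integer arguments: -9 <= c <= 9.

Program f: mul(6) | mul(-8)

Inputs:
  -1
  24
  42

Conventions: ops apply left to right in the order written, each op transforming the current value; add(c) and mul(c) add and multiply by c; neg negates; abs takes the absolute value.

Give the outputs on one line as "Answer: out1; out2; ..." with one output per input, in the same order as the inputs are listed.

Execution, op by op:
  -1 -> -6 -> 48
  24 -> 144 -> -1152
  42 -> 252 -> -2016

48; -1152; -2016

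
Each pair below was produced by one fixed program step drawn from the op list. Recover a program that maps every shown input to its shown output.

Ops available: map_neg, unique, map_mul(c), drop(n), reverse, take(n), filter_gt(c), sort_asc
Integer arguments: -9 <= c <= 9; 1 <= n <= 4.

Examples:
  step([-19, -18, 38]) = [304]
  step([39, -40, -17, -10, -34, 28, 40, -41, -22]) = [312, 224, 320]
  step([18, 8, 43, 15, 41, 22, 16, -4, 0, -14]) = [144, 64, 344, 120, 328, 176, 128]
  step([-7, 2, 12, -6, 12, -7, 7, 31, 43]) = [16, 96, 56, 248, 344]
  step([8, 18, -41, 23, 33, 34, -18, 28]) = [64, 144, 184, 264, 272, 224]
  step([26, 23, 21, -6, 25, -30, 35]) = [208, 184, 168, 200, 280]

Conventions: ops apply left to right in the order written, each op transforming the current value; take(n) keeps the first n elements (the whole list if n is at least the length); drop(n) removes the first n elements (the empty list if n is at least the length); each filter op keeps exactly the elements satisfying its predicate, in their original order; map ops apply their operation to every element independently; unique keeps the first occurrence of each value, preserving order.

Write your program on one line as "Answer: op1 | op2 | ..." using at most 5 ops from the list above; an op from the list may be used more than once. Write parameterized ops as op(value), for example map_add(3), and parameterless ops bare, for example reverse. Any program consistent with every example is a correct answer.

unique | map_mul(-8) | map_neg | filter_gt(5)

Check, running the answer program on each example:
  [-19, -18, 38] -> [-19, -18, 38] -> [152, 144, -304] -> [-152, -144, 304] -> [304]
  [39, -40, -17, -10, -34, 28, 40, -41, -22] -> [39, -40, -17, -10, -34, 28, 40, -41, -22] -> [-312, 320, 136, 80, 272, -224, -320, 328, 176] -> [312, -320, -136, -80, -272, 224, 320, -328, -176] -> [312, 224, 320]
  [18, 8, 43, 15, 41, 22, 16, -4, 0, -14] -> [18, 8, 43, 15, 41, 22, 16, -4, 0, -14] -> [-144, -64, -344, -120, -328, -176, -128, 32, 0, 112] -> [144, 64, 344, 120, 328, 176, 128, -32, 0, -112] -> [144, 64, 344, 120, 328, 176, 128]
  [-7, 2, 12, -6, 12, -7, 7, 31, 43] -> [-7, 2, 12, -6, 7, 31, 43] -> [56, -16, -96, 48, -56, -248, -344] -> [-56, 16, 96, -48, 56, 248, 344] -> [16, 96, 56, 248, 344]
  [8, 18, -41, 23, 33, 34, -18, 28] -> [8, 18, -41, 23, 33, 34, -18, 28] -> [-64, -144, 328, -184, -264, -272, 144, -224] -> [64, 144, -328, 184, 264, 272, -144, 224] -> [64, 144, 184, 264, 272, 224]
  [26, 23, 21, -6, 25, -30, 35] -> [26, 23, 21, -6, 25, -30, 35] -> [-208, -184, -168, 48, -200, 240, -280] -> [208, 184, 168, -48, 200, -240, 280] -> [208, 184, 168, 200, 280]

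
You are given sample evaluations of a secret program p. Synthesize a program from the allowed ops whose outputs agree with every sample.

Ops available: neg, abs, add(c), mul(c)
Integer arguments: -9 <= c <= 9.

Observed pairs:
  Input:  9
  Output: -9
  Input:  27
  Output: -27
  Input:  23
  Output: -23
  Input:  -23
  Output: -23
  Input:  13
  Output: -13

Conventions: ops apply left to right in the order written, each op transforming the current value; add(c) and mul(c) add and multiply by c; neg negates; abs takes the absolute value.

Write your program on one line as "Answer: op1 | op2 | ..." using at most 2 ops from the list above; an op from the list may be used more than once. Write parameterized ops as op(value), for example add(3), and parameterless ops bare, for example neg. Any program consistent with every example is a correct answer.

abs | neg

Check, running the answer program on each example:
  9 -> 9 -> -9
  27 -> 27 -> -27
  23 -> 23 -> -23
  -23 -> 23 -> -23
  13 -> 13 -> -13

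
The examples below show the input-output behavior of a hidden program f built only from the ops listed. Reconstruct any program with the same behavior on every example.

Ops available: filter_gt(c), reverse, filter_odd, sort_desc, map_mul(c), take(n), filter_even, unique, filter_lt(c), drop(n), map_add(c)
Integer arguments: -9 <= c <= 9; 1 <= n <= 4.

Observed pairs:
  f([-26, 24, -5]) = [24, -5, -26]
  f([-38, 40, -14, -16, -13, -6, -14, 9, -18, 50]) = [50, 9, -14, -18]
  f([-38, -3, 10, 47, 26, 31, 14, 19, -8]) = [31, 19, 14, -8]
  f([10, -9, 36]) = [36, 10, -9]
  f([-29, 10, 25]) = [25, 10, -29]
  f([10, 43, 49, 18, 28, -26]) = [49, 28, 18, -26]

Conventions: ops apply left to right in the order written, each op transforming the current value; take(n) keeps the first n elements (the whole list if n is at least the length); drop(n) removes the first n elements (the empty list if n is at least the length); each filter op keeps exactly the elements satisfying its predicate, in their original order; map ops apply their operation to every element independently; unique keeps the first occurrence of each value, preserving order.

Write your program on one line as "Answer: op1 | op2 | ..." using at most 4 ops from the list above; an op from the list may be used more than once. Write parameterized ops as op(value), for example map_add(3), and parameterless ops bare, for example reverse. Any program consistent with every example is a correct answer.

reverse | take(4) | reverse | sort_desc

Check, running the answer program on each example:
  [-26, 24, -5] -> [-5, 24, -26] -> [-5, 24, -26] -> [-26, 24, -5] -> [24, -5, -26]
  [-38, 40, -14, -16, -13, -6, -14, 9, -18, 50] -> [50, -18, 9, -14, -6, -13, -16, -14, 40, -38] -> [50, -18, 9, -14] -> [-14, 9, -18, 50] -> [50, 9, -14, -18]
  [-38, -3, 10, 47, 26, 31, 14, 19, -8] -> [-8, 19, 14, 31, 26, 47, 10, -3, -38] -> [-8, 19, 14, 31] -> [31, 14, 19, -8] -> [31, 19, 14, -8]
  [10, -9, 36] -> [36, -9, 10] -> [36, -9, 10] -> [10, -9, 36] -> [36, 10, -9]
  [-29, 10, 25] -> [25, 10, -29] -> [25, 10, -29] -> [-29, 10, 25] -> [25, 10, -29]
  [10, 43, 49, 18, 28, -26] -> [-26, 28, 18, 49, 43, 10] -> [-26, 28, 18, 49] -> [49, 18, 28, -26] -> [49, 28, 18, -26]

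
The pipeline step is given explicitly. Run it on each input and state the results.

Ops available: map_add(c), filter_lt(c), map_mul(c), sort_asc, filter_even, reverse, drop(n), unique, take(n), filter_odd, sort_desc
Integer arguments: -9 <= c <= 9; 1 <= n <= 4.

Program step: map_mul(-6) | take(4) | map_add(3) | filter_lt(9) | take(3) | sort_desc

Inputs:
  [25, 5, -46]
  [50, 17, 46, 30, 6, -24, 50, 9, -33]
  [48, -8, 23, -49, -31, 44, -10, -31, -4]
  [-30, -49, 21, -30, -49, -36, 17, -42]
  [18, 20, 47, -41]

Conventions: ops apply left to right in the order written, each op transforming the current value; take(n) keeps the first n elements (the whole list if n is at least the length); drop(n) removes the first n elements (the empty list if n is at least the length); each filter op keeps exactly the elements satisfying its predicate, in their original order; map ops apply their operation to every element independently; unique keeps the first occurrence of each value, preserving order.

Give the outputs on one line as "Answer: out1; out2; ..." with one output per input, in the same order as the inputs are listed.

[-27, -147]; [-99, -273, -297]; [-135, -285]; [-123]; [-105, -117, -279]

Execution, op by op:
  [25, 5, -46] -> [-150, -30, 276] -> [-150, -30, 276] -> [-147, -27, 279] -> [-147, -27] -> [-147, -27] -> [-27, -147]
  [50, 17, 46, 30, 6, -24, 50, 9, -33] -> [-300, -102, -276, -180, -36, 144, -300, -54, 198] -> [-300, -102, -276, -180] -> [-297, -99, -273, -177] -> [-297, -99, -273, -177] -> [-297, -99, -273] -> [-99, -273, -297]
  [48, -8, 23, -49, -31, 44, -10, -31, -4] -> [-288, 48, -138, 294, 186, -264, 60, 186, 24] -> [-288, 48, -138, 294] -> [-285, 51, -135, 297] -> [-285, -135] -> [-285, -135] -> [-135, -285]
  [-30, -49, 21, -30, -49, -36, 17, -42] -> [180, 294, -126, 180, 294, 216, -102, 252] -> [180, 294, -126, 180] -> [183, 297, -123, 183] -> [-123] -> [-123] -> [-123]
  [18, 20, 47, -41] -> [-108, -120, -282, 246] -> [-108, -120, -282, 246] -> [-105, -117, -279, 249] -> [-105, -117, -279] -> [-105, -117, -279] -> [-105, -117, -279]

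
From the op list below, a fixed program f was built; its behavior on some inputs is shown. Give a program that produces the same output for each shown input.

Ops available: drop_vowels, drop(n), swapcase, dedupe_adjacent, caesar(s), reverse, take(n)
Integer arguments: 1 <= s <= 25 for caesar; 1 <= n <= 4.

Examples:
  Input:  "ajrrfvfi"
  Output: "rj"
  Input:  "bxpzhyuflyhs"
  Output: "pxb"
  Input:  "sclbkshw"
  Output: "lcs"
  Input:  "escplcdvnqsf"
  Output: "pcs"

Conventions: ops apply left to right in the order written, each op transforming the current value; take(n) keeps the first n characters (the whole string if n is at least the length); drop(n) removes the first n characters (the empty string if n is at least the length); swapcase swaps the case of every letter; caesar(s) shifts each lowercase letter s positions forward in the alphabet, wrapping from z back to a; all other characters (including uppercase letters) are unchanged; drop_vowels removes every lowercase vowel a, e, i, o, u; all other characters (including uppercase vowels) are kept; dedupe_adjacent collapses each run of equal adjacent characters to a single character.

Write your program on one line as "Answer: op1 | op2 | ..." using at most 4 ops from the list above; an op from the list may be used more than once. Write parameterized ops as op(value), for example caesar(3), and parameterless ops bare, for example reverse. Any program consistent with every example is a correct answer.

drop_vowels | take(3) | reverse | dedupe_adjacent

Check, running the answer program on each example:
  "ajrrfvfi" -> "jrrfvf" -> "jrr" -> "rrj" -> "rj"
  "bxpzhyuflyhs" -> "bxpzhyflyhs" -> "bxp" -> "pxb" -> "pxb"
  "sclbkshw" -> "sclbkshw" -> "scl" -> "lcs" -> "lcs"
  "escplcdvnqsf" -> "scplcdvnqsf" -> "scp" -> "pcs" -> "pcs"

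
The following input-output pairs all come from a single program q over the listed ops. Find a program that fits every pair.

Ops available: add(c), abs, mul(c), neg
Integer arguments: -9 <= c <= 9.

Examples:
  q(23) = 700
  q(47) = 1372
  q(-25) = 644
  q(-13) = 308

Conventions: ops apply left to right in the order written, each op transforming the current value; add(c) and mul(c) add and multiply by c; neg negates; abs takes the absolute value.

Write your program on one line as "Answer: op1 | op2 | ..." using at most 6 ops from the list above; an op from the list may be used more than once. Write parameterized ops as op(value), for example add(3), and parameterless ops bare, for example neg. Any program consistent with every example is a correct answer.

add(2) | mul(-4) | mul(-7) | neg | abs

Check, running the answer program on each example:
  23 -> 25 -> -100 -> 700 -> -700 -> 700
  47 -> 49 -> -196 -> 1372 -> -1372 -> 1372
  -25 -> -23 -> 92 -> -644 -> 644 -> 644
  -13 -> -11 -> 44 -> -308 -> 308 -> 308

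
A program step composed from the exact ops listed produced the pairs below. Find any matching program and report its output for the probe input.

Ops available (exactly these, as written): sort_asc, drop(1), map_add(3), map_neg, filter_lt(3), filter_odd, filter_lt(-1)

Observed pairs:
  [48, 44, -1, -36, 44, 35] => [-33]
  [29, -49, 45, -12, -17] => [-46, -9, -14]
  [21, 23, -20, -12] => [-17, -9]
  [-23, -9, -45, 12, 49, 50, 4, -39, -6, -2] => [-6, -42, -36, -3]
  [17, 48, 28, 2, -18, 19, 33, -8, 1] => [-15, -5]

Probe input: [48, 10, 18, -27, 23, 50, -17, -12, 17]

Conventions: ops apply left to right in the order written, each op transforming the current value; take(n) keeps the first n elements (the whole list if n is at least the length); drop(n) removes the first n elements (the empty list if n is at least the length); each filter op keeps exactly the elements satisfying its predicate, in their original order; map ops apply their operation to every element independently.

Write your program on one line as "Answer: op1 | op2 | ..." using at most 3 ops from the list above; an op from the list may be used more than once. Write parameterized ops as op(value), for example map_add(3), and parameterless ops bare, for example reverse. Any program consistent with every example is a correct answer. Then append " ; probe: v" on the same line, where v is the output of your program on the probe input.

drop(1) | map_add(3) | filter_lt(-1) ; probe: [-24, -14, -9]

Check, running the answer program on each example:
  [48, 44, -1, -36, 44, 35] -> [44, -1, -36, 44, 35] -> [47, 2, -33, 47, 38] -> [-33]
  [29, -49, 45, -12, -17] -> [-49, 45, -12, -17] -> [-46, 48, -9, -14] -> [-46, -9, -14]
  [21, 23, -20, -12] -> [23, -20, -12] -> [26, -17, -9] -> [-17, -9]
  [-23, -9, -45, 12, 49, 50, 4, -39, -6, -2] -> [-9, -45, 12, 49, 50, 4, -39, -6, -2] -> [-6, -42, 15, 52, 53, 7, -36, -3, 1] -> [-6, -42, -36, -3]
  [17, 48, 28, 2, -18, 19, 33, -8, 1] -> [48, 28, 2, -18, 19, 33, -8, 1] -> [51, 31, 5, -15, 22, 36, -5, 4] -> [-15, -5]
  probe: [48, 10, 18, -27, 23, 50, -17, -12, 17] -> [10, 18, -27, 23, 50, -17, -12, 17] -> [13, 21, -24, 26, 53, -14, -9, 20] -> [-24, -14, -9]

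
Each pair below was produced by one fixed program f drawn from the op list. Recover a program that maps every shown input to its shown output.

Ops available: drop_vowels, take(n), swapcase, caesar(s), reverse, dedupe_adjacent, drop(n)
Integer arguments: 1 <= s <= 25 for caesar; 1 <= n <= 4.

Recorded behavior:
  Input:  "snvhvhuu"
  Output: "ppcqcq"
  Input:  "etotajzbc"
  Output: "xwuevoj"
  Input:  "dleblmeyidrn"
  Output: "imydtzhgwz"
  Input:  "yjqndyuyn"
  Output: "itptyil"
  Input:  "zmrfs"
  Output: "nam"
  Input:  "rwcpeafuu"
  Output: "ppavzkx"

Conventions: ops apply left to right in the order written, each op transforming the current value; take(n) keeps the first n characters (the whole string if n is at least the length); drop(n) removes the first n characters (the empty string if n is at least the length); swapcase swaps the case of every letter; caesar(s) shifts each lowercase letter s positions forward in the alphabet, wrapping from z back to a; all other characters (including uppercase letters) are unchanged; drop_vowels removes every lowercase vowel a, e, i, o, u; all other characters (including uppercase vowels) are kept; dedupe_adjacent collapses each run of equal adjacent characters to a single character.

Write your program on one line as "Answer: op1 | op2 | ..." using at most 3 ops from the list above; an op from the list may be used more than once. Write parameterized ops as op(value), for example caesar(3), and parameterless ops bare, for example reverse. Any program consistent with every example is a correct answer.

drop(2) | reverse | caesar(21)

Check, running the answer program on each example:
  "snvhvhuu" -> "vhvhuu" -> "uuhvhv" -> "ppcqcq"
  "etotajzbc" -> "otajzbc" -> "cbzjato" -> "xwuevoj"
  "dleblmeyidrn" -> "eblmeyidrn" -> "nrdiyemlbe" -> "imydtzhgwz"
  "yjqndyuyn" -> "qndyuyn" -> "nyuydnq" -> "itptyil"
  "zmrfs" -> "rfs" -> "sfr" -> "nam"
  "rwcpeafuu" -> "cpeafuu" -> "uufaepc" -> "ppavzkx"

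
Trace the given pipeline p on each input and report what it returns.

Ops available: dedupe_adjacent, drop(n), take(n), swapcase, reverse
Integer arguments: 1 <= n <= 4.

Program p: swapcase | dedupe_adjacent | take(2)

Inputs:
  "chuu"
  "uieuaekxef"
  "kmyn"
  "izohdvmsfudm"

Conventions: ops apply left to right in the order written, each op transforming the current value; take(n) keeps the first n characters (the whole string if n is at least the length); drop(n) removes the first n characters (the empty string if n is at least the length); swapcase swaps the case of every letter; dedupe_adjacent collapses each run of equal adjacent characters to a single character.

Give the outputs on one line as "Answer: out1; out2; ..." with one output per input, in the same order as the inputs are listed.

"CH"; "UI"; "KM"; "IZ"

Execution, op by op:
  "chuu" -> "CHUU" -> "CHU" -> "CH"
  "uieuaekxef" -> "UIEUAEKXEF" -> "UIEUAEKXEF" -> "UI"
  "kmyn" -> "KMYN" -> "KMYN" -> "KM"
  "izohdvmsfudm" -> "IZOHDVMSFUDM" -> "IZOHDVMSFUDM" -> "IZ"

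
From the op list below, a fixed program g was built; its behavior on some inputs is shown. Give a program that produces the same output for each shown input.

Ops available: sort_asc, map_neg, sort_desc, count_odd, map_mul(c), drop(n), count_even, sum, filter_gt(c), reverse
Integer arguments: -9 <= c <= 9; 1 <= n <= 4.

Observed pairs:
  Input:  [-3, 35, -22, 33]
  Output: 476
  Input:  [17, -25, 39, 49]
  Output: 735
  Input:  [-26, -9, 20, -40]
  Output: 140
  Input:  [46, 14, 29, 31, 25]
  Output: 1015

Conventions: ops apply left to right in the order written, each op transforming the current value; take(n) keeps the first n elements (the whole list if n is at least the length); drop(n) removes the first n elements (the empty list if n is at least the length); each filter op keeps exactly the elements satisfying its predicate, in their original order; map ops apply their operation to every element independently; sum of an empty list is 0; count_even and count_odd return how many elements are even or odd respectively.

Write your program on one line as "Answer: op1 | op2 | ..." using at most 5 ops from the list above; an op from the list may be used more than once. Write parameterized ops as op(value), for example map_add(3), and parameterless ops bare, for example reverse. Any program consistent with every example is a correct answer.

sort_asc | filter_gt(5) | map_mul(7) | sum

Check, running the answer program on each example:
  [-3, 35, -22, 33] -> [-22, -3, 33, 35] -> [33, 35] -> [231, 245] -> 476
  [17, -25, 39, 49] -> [-25, 17, 39, 49] -> [17, 39, 49] -> [119, 273, 343] -> 735
  [-26, -9, 20, -40] -> [-40, -26, -9, 20] -> [20] -> [140] -> 140
  [46, 14, 29, 31, 25] -> [14, 25, 29, 31, 46] -> [14, 25, 29, 31, 46] -> [98, 175, 203, 217, 322] -> 1015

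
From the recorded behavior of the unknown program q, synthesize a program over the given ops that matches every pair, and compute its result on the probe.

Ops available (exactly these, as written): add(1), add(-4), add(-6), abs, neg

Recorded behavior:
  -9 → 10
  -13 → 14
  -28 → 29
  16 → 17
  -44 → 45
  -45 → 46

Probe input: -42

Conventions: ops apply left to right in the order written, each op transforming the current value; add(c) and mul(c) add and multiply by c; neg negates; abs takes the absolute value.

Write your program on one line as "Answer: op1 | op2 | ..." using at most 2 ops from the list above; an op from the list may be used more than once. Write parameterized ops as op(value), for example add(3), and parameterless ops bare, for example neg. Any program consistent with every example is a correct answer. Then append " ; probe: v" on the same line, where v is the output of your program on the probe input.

abs | add(1) ; probe: 43

Check, running the answer program on each example:
  -9 -> 9 -> 10
  -13 -> 13 -> 14
  -28 -> 28 -> 29
  16 -> 16 -> 17
  -44 -> 44 -> 45
  -45 -> 45 -> 46
  probe: -42 -> 42 -> 43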